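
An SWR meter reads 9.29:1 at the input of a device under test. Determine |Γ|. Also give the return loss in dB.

|Γ| ≈ 0.806; return loss ≈ 1.88 dB

|Γ| = (S − 1)/(S + 1) = (9.29 − 1)/(9.29 + 1) = 8.29/10.3
RL = −20·log₁₀|Γ| = −20·log₁₀(0.806)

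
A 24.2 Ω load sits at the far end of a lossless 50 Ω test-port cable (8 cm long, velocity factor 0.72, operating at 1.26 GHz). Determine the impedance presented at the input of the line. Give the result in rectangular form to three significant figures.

λ = v/f = 0.72·c / 1.26 GHz = 0.171 m
βl = 2π·l/λ = 2π × 0.467 = 168°
tan(βl) = tan(168°) = -0.213
Z_in = Z_0·(Z_L + jZ_0·tanβl)/(Z_0 + jZ_L·tanβl)
     = 50·(24.2 − j10.6)/(50 − j5.14)

Z_in ≈ 25 − j8.05 Ω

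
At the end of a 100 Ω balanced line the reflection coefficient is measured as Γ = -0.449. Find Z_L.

Z_L ≈ 38 Ω

Z_L = Z_0·(1 + Γ)/(1 − Γ) = 100·(0.551)/(1.45)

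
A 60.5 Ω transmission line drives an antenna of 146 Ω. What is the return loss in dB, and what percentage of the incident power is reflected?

RL ≈ 7.66 dB; 17.1% of incident power reflected

Γ = (146 − 60.5)/(146 + 60.5) = 0.414
RL = −20·log₁₀(0.414) = 7.66 dB
P_refl/P_inc = |Γ|² = 0.171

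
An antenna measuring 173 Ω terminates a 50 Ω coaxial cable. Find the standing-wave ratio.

VSWR ≈ 3.46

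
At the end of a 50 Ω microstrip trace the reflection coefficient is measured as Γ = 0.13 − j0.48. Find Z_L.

Z_L ≈ 38.1 − j48.6 Ω

Z_L = Z_0·(1 + Γ)/(1 − Γ) = 50·(1.13 − j0.48)/(0.87 + j0.48)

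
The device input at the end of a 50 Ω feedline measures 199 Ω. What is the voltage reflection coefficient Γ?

Γ = 0.598

Γ = (Z_L − Z_0)/(Z_L + Z_0) = (199 − 50)/(199 + 50) = 149/249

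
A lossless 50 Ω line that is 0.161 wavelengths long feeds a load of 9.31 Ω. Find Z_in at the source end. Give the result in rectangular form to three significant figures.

Z_in ≈ 30.4 + j70.9 Ω

βl = 2π × 0.161 = 58°
tan(βl) = tan(58°) = 1.6
Z_in = Z_0·(Z_L + jZ_0·tanβl)/(Z_0 + jZ_L·tanβl)
     = 50·(9.31 + j79.9)/(50 + j14.9)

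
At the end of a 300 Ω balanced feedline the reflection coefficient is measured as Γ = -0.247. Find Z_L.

Z_L ≈ 181 Ω

Z_L = Z_0·(1 + Γ)/(1 − Γ) = 300·(0.753)/(1.25)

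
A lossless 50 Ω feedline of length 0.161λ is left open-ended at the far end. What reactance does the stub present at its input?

X_in ≈ -31.3 Ω (capacitive)

βl = 2π × 0.161 = 58°
tan(βl) = 1.6
For an open-ended stub, Z_in = −jZ_0·cot(βl) = −jZ_0/tan(βl)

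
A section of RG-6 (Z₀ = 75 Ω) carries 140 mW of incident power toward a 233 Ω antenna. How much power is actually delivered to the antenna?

Γ = (233 − 75)/(233 + 75) = 0.513
|Γ|² = 0.263
P_refl = |Γ|²·P_inc = 36.8 mW, P_del = (1 − |Γ|²)·P_inc = 103 mW

P_delivered ≈ 103 mW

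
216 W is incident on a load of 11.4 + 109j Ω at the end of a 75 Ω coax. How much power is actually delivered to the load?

P_delivered ≈ 38.2 W

|Γ| = |(-63.6 + j109)/(86.4 + j109)| = 0.907
|Γ|² = 0.823
P_refl = |Γ|²·P_inc = 178 W, P_del = (1 − |Γ|²)·P_inc = 38.2 W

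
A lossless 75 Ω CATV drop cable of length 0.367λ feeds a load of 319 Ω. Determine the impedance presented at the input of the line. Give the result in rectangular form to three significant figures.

Z_in ≈ 30.7 + j61.3 Ω

βl = 2π × 0.367 = 132°
tan(βl) = tan(132°) = -1.11
Z_in = Z_0·(Z_L + jZ_0·tanβl)/(Z_0 + jZ_L·tanβl)
     = 75·(319 − j82.9)/(75 − j353)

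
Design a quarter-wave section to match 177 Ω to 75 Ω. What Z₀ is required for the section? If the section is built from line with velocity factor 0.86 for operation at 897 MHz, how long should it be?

Z_qwt = √(Z_0·R_L) = √(75 × 177) = √13280
λ = 0.86·c/f = 0.288 m, so l = λ/4 = 0.0719 m

Z_qwt ≈ 115 Ω; length ≈ 7.19 cm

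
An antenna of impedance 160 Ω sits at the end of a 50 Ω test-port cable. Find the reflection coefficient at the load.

Γ = (Z_L − Z_0)/(Z_L + Z_0) = (160 − 50)/(160 + 50) = 110/210

Γ = 0.524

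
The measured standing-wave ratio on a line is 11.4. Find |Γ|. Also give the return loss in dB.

|Γ| ≈ 0.839; return loss ≈ 1.53 dB

|Γ| = (S − 1)/(S + 1) = (11.4 − 1)/(11.4 + 1) = 10.4/12.4
RL = −20·log₁₀|Γ| = −20·log₁₀(0.839)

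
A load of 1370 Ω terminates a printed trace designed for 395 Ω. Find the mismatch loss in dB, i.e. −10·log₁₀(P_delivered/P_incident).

Γ = (1370 − 395)/(1370 + 395) = 0.552
|Γ|² = 0.305, so P_del/P_inc = 1 − |Γ|² = 0.695
ML = −10·log₁₀(1 − |Γ|²)

mismatch loss ≈ 1.58 dB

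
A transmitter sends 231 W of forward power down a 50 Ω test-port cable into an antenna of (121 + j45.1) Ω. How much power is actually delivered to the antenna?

P_delivered ≈ 179 W

|Γ| = |(71 + j45.1)/(171 + j45.1)| = 0.476
|Γ|² = 0.226
P_refl = |Γ|²·P_inc = 52.3 W, P_del = (1 − |Γ|²)·P_inc = 179 W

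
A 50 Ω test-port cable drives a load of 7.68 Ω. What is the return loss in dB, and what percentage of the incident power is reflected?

RL ≈ 2.69 dB; 53.8% of incident power reflected

Γ = (7.68 − 50)/(7.68 + 50) = -0.734
RL = −20·log₁₀(0.734) = 2.69 dB
P_refl/P_inc = |Γ|² = 0.538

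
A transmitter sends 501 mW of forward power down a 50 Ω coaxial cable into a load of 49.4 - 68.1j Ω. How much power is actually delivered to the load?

P_delivered ≈ 341 mW

|Γ| = |(-0.6 − j68.1)/(99.4 − j68.1)| = 0.565
|Γ|² = 0.319
P_refl = |Γ|²·P_inc = 160 mW, P_del = (1 − |Γ|²)·P_inc = 341 mW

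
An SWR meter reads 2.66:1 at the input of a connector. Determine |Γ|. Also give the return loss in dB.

|Γ| = (S − 1)/(S + 1) = (2.66 − 1)/(2.66 + 1) = 1.66/3.66
RL = −20·log₁₀|Γ| = −20·log₁₀(0.454)

|Γ| ≈ 0.454; return loss ≈ 6.87 dB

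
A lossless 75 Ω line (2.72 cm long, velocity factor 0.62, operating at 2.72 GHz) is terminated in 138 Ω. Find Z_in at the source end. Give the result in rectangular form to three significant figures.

λ = v/f = 0.62·c / 2.72 GHz = 0.0684 m
βl = 2π·l/λ = 2π × 0.398 = 143°
tan(βl) = tan(143°) = -0.748
Z_in = Z_0·(Z_L + jZ_0·tanβl)/(Z_0 + jZ_L·tanβl)
     = 75·(138 − j56.1)/(75 − j103)

Z_in ≈ 74.3 + j46.2 Ω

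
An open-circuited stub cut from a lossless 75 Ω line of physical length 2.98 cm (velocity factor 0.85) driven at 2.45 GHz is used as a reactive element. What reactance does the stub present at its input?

λ = v/f = 0.85·c / 2.45 GHz = 0.104 m
βl = 2π·l/λ = 2π × 0.286 = 103°
tan(βl) = -4.31
For an open-circuited stub, Z_in = −jZ_0·cot(βl) = −jZ_0/tan(βl)

X_in ≈ 17.4 Ω (inductive)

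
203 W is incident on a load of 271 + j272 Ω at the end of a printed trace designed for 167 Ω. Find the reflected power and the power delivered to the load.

P_reflected ≈ 64.8 W; P_delivered ≈ 138 W

|Γ| = |(104 + j272)/(438 + j272)| = 0.565
|Γ|² = 0.319
P_refl = |Γ|²·P_inc = 64.8 W, P_del = (1 − |Γ|²)·P_inc = 138 W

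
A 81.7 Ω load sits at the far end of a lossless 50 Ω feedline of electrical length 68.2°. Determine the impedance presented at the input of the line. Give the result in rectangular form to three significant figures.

tan(βl) = tan(68.2°) = 2.5
Z_in = Z_0·(Z_L + jZ_0·tanβl)/(Z_0 + jZ_L·tanβl)
     = 50·(81.7 + j125)/(50 + j204)

Z_in ≈ 33.5 − j11.8 Ω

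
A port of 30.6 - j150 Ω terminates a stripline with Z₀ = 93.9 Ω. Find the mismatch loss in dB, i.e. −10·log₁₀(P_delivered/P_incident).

mismatch loss ≈ 5.19 dB

Γ = (-63.3 − j150)/(124.5 − j150), |Γ| = 0.835
|Γ|² = 0.698, so P_del/P_inc = 1 − |Γ|² = 0.302
ML = −10·log₁₀(1 − |Γ|²)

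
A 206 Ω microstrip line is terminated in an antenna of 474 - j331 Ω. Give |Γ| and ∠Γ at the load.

Γ ≈ 0.563 ∠ -25°

Γ = (Z_L − Z_0)/(Z_L + Z_0) = (268 − j331)/(680 − j331)
|Γ| = 426/756 = 0.563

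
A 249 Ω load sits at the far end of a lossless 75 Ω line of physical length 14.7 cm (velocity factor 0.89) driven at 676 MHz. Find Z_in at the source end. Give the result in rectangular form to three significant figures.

Z_in ≈ 40.2 + j60.7 Ω

λ = v/f = 0.89·c / 676 MHz = 0.395 m
βl = 2π·l/λ = 2π × 0.372 = 134°
tan(βl) = tan(134°) = -1.04
Z_in = Z_0·(Z_L + jZ_0·tanβl)/(Z_0 + jZ_L·tanβl)
     = 75·(249 − j77.7)/(75 − j258)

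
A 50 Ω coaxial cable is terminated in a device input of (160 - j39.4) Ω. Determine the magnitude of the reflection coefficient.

Γ = (Z_L − Z_0)/(Z_L + Z_0) = (110 − j39.4)/(210 − j39.4)
|Γ| = 117/214

|Γ| ≈ 0.547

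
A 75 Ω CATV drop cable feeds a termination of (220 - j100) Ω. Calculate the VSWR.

Γ = (Z_L − Z_0)/(Z_L + Z_0) = (145 − j100)/(295 − j100)
|Γ| = 176/311 = 0.565
VSWR = (1 + |Γ|)/(1 − |Γ|) = 1.57/0.435

VSWR ≈ 3.6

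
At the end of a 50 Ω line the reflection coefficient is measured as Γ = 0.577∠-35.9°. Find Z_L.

Z_L ≈ 83.8 − j85 Ω

Z_L = Z_0·(1 + Γ)/(1 − Γ) = 50·(1.47 − j0.338)/(0.533 + j0.338)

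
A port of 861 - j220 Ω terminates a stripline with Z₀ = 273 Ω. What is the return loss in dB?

Γ = (588 − j220)/(1134 − j220), |Γ| = 0.543
RL = −20·log₁₀|Γ| = −20·log₁₀(0.543)

RL ≈ 5.3 dB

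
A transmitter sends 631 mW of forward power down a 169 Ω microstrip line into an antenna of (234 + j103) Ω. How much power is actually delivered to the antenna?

P_delivered ≈ 577 mW

|Γ| = |(65 + j103)/(403 + j103)| = 0.293
|Γ|² = 0.0857
P_refl = |Γ|²·P_inc = 54.1 mW, P_del = (1 − |Γ|²)·P_inc = 577 mW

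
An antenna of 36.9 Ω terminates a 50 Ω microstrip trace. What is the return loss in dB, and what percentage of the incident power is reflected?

Γ = (36.9 − 50)/(36.9 + 50) = -0.151
RL = −20·log₁₀(0.151) = 16.4 dB
P_refl/P_inc = |Γ|² = 0.0227

RL ≈ 16.4 dB; 2.27% of incident power reflected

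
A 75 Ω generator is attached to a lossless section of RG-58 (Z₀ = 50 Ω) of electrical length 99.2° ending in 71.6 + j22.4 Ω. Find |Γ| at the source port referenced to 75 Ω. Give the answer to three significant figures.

|Γ| ≈ 0.426

tan(βl) = -6.17
Z_in = Z_0·(Z_L + jZ_0·tanβl)/(Z_0 + jZ_L·tanβl) = 30.3 − j4.82 Ω
Γ_s = (Z_in − Z_s)/(Z_in + Z_s) = (-44.7 − j4.82)/(105 − j4.82), |Γ_s| = 0.426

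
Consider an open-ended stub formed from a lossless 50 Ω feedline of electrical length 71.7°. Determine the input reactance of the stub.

tan(βl) = 3.02
For an open-ended stub, Z_in = −jZ_0·cot(βl) = −jZ_0/tan(βl)

X_in ≈ -16.5 Ω (capacitive)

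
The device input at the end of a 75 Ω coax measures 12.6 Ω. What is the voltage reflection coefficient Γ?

Γ = -0.712

Γ = (Z_L − Z_0)/(Z_L + Z_0) = (12.6 − 75)/(12.6 + 75) = -62.4/87.6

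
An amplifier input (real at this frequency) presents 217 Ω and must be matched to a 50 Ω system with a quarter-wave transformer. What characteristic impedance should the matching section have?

Z_qwt ≈ 104 Ω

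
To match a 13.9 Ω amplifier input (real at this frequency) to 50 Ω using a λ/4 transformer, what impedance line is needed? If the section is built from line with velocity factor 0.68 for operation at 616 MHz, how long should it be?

Z_qwt ≈ 26.4 Ω; length ≈ 8.28 cm

Z_qwt = √(Z_0·R_L) = √(50 × 13.9) = √695
λ = 0.68·c/f = 0.331 m, so l = λ/4 = 0.0828 m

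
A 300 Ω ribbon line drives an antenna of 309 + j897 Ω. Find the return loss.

RL ≈ 1.65 dB

Γ = (9 + j897)/(609 + j897), |Γ| = 0.827
RL = −20·log₁₀|Γ| = −20·log₁₀(0.827)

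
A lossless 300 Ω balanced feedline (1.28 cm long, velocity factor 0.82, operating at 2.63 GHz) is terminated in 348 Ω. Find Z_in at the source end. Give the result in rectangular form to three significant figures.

λ = v/f = 0.82·c / 2.63 GHz = 0.0935 m
βl = 2π·l/λ = 2π × 0.137 = 49.3°
tan(βl) = tan(49.3°) = 1.16
Z_in = Z_0·(Z_L + jZ_0·tanβl)/(Z_0 + jZ_L·tanβl)
     = 300·(348 + j348)/(300 + j404)

Z_in ≈ 290 − j42.8 Ω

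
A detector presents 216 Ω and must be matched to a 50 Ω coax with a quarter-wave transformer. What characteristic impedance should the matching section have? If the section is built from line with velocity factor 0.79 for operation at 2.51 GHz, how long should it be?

Z_qwt ≈ 104 Ω; length ≈ 2.36 cm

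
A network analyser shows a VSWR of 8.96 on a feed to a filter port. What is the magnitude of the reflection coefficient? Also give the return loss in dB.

|Γ| = (S − 1)/(S + 1) = (8.96 − 1)/(8.96 + 1) = 7.96/9.96
RL = −20·log₁₀|Γ| = −20·log₁₀(0.799)

|Γ| ≈ 0.799; return loss ≈ 1.95 dB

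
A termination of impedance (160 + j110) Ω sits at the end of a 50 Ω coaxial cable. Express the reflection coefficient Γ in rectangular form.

Γ ≈ 0.626 + j0.196

Γ = (Z_L − Z_0)/(Z_L + Z_0) = (110 + j110)/(210 + j110)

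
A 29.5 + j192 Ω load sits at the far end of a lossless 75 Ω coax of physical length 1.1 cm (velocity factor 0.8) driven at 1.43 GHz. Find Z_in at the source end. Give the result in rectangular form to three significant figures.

λ = v/f = 0.8·c / 1.43 GHz = 0.168 m
βl = 2π·l/λ = 2π × 0.0655 = 23.6°
tan(βl) = tan(23.6°) = 0.437
Z_in = Z_0·(Z_L + jZ_0·tanβl)/(Z_0 + jZ_L·tanβl)
     = 75·(29.5 + j225)/(-8.86 + j12.9)

Z_in ≈ 808 − j727 Ω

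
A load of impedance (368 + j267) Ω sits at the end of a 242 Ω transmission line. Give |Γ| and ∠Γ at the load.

Γ = (Z_L − Z_0)/(Z_L + Z_0) = (126 + j267)/(610 + j267)
|Γ| = 295/666 = 0.443

Γ ≈ 0.443 ∠ 41.1°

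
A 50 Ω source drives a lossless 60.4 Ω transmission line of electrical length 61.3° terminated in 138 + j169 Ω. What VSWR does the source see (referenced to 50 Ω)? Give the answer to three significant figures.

VSWR ≈ 5.94

tan(βl) = 1.83
Z_in = Z_0·(Z_L + jZ_0·tanβl)/(Z_0 + jZ_L·tanβl) = 17.4 − j50.2 Ω
Γ_s = (Z_in − Z_s)/(Z_in + Z_s) = (-32.6 − j50.2)/(67.4 − j50.2), |Γ_s| = 0.712
VSWR = (1 + |Γ_s|)/(1 − |Γ_s|)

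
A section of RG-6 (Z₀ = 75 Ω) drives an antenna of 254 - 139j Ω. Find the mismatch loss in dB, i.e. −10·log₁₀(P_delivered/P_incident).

mismatch loss ≈ 2.24 dB

Γ = (179 − j139)/(329 − j139), |Γ| = 0.635
|Γ|² = 0.403, so P_del/P_inc = 1 − |Γ|² = 0.597
ML = −10·log₁₀(1 − |Γ|²)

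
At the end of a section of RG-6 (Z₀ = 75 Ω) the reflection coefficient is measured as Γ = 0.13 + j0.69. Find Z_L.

Z_L = Z_0·(1 + Γ)/(1 − Γ) = 75·(1.13 + j0.69)/(0.87 − j0.69)

Z_L ≈ 30.8 + j83.9 Ω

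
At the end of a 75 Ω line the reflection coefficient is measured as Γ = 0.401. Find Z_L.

Z_L ≈ 175 Ω

Z_L = Z_0·(1 + Γ)/(1 − Γ) = 75·(1.4)/(0.599)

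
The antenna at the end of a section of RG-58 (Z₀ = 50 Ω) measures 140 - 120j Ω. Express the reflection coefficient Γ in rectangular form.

Γ ≈ 0.624 − j0.238

Γ = (Z_L − Z_0)/(Z_L + Z_0) = (90 − j120)/(190 − j120)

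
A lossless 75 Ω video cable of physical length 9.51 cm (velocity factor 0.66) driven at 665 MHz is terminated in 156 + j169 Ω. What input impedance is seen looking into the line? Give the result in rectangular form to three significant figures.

λ = v/f = 0.66·c / 665 MHz = 0.298 m
βl = 2π·l/λ = 2π × 0.319 = 115°
tan(βl) = tan(115°) = -2.15
Z_in = Z_0·(Z_L + jZ_0·tanβl)/(Z_0 + jZ_L·tanβl)
     = 75·(156 + j8.05)/(438 − j335)

Z_in ≈ 16.2 + j13.8 Ω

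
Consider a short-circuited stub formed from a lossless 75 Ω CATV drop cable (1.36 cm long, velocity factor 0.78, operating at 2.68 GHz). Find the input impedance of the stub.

Z_in ≈ +j112 Ω

λ = v/f = 0.78·c / 2.68 GHz = 0.0873 m
βl = 2π·l/λ = 2π × 0.156 = 56.1°
tan(βl) = 1.49
For a short-circuited stub, Z_in = jZ_0·tan(βl)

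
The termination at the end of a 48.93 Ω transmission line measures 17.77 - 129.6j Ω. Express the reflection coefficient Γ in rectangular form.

Γ ≈ 0.693 − j0.597

Γ = (Z_L − Z_0)/(Z_L + Z_0) = (-31.16 − j129.6)/(66.7 − j129.6)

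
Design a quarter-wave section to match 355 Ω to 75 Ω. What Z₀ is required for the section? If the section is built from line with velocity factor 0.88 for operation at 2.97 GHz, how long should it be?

Z_qwt ≈ 163 Ω; length ≈ 2.22 cm

Z_qwt = √(Z_0·R_L) = √(75 × 355) = √26620
λ = 0.88·c/f = 0.0889 m, so l = λ/4 = 0.0222 m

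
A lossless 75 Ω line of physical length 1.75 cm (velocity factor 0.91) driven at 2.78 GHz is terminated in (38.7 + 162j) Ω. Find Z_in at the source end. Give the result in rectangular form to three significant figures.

λ = v/f = 0.91·c / 2.78 GHz = 0.0982 m
βl = 2π·l/λ = 2π × 0.178 = 64.2°
tan(βl) = tan(64.2°) = 2.06
Z_in = Z_0·(Z_L + jZ_0·tanβl)/(Z_0 + jZ_L·tanβl)
     = 75·(38.7 + j317)/(-259 + j79.9)

Z_in ≈ 15.5 − j86.8 Ω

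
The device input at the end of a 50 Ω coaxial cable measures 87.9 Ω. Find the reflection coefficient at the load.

Γ = 0.275

Γ = (Z_L − Z_0)/(Z_L + Z_0) = (87.9 − 50)/(87.9 + 50) = 37.9/137.9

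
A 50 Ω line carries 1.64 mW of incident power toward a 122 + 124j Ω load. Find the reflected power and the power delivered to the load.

P_reflected ≈ 0.75 mW; P_delivered ≈ 0.89 mW

|Γ| = |(72 + j124)/(172 + j124)| = 0.676
|Γ|² = 0.457
P_refl = |Γ|²·P_inc = 0.75 mW, P_del = (1 − |Γ|²)·P_inc = 0.89 mW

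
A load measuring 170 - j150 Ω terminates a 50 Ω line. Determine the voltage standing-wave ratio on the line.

VSWR ≈ 6.18

Γ = (Z_L − Z_0)/(Z_L + Z_0) = (120 − j150)/(220 − j150)
|Γ| = 192/266 = 0.721
VSWR = (1 + |Γ|)/(1 − |Γ|) = 1.72/0.279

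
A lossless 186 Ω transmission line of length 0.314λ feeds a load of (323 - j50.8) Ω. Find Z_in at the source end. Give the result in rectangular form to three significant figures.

Z_in ≈ 126 + j68.1 Ω

βl = 2π × 0.314 = 113°
tan(βl) = tan(113°) = -2.35
Z_in = Z_0·(Z_L + jZ_0·tanβl)/(Z_0 + jZ_L·tanβl)
     = 186·(323 − j488)/(66.6 − j759)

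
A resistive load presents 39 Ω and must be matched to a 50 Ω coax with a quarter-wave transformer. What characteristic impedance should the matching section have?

Z_qwt = √(Z_0·R_L) = √(50 × 39) = √1950

Z_qwt ≈ 44.2 Ω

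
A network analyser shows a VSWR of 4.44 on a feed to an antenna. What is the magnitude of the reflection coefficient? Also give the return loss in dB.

|Γ| ≈ 0.632; return loss ≈ 3.98 dB

|Γ| = (S − 1)/(S + 1) = (4.44 − 1)/(4.44 + 1) = 3.44/5.44
RL = −20·log₁₀|Γ| = −20·log₁₀(0.632)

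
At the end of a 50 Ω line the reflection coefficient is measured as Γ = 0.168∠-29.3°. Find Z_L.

Z_L ≈ 66.1 − j11.2 Ω

Z_L = Z_0·(1 + Γ)/(1 − Γ) = 50·(1.15 − j0.0822)/(0.853 + j0.0822)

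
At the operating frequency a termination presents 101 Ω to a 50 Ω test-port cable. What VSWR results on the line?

VSWR ≈ 2.02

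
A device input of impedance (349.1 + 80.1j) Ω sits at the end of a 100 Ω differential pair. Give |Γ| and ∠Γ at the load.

Γ = (Z_L − Z_0)/(Z_L + Z_0) = (249.1 + j80.1)/(449.1 + j80.1)
|Γ| = 262/456 = 0.574

Γ ≈ 0.574 ∠ 7.71°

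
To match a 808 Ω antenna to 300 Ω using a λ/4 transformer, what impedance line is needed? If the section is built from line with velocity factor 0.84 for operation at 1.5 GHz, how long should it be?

Z_qwt ≈ 492 Ω; length ≈ 4.2 cm

Z_qwt = √(Z_0·R_L) = √(300 × 808) = √242400
λ = 0.84·c/f = 0.168 m, so l = λ/4 = 0.042 m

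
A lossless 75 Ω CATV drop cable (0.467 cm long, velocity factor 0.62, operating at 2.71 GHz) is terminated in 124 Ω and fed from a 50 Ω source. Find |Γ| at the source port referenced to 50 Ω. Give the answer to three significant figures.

λ = v/f = 0.62·c / 2.71 GHz = 0.0686 m
βl = 2π·l/λ = 2π × 0.068 = 24.5°
tan(βl) = 0.456
Z_in = Z_0·(Z_L + jZ_0·tanβl)/(Z_0 + jZ_L·tanβl) = 95.5 − j37.8 Ω
Γ_s = (Z_in − Z_s)/(Z_in + Z_s) = (45.5 − j37.8)/(146 − j37.8), |Γ_s| = 0.394

|Γ| ≈ 0.394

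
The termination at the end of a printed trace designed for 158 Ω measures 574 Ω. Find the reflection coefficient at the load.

Γ = 0.568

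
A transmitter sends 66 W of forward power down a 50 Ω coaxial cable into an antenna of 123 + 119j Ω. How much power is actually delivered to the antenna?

|Γ| = |(73 + j119)/(173 + j119)| = 0.665
|Γ|² = 0.442
P_refl = |Γ|²·P_inc = 29.2 W, P_del = (1 − |Γ|²)·P_inc = 36.8 W

P_delivered ≈ 36.8 W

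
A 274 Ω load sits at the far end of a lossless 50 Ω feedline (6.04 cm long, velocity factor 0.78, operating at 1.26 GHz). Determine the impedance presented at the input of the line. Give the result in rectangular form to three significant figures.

Z_in ≈ 11.4 + j24.5 Ω

λ = v/f = 0.78·c / 1.26 GHz = 0.186 m
βl = 2π·l/λ = 2π × 0.325 = 117°
tan(βl) = tan(117°) = -1.96
Z_in = Z_0·(Z_L + jZ_0·tanβl)/(Z_0 + jZ_L·tanβl)
     = 50·(274 − j97.8)/(50 − j536)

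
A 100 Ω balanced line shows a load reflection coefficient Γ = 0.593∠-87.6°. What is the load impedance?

Z_L ≈ 49.8 − j91 Ω

Z_L = Z_0·(1 + Γ)/(1 − Γ) = 100·(1.02 − j0.592)/(0.975 + j0.592)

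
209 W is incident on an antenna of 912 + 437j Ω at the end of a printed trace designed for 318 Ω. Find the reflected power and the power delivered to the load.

P_reflected ≈ 66.7 W; P_delivered ≈ 142 W

|Γ| = |(594 + j437)/(1230 + j437)| = 0.565
|Γ|² = 0.319
P_refl = |Γ|²·P_inc = 66.7 W, P_del = (1 − |Γ|²)·P_inc = 142 W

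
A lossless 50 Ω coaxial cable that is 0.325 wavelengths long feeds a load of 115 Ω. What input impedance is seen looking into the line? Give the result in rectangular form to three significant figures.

Z_in ≈ 26.1 + j19.7 Ω

βl = 2π × 0.325 = 117°
tan(βl) = tan(117°) = -1.96
Z_in = Z_0·(Z_L + jZ_0·tanβl)/(Z_0 + jZ_L·tanβl)
     = 50·(115 − j98.1)/(50 − j226)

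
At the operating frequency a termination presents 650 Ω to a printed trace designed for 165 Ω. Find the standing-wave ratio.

VSWR ≈ 3.94

Γ = (650 − 165)/(650 + 165) = 0.595
VSWR = (1 + 0.595)/(1 − 0.595)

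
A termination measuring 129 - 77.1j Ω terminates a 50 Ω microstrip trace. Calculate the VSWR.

VSWR ≈ 3.61

Γ = (Z_L − Z_0)/(Z_L + Z_0) = (79 − j77.1)/(179 − j77.1)
|Γ| = 110/195 = 0.566
VSWR = (1 + |Γ|)/(1 − |Γ|) = 1.57/0.434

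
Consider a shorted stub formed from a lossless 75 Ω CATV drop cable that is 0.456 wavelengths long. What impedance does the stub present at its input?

βl = 2π × 0.456 = 164°
tan(βl) = -0.284
For a shorted stub, Z_in = jZ_0·tan(βl)

Z_in ≈ −j21.3 Ω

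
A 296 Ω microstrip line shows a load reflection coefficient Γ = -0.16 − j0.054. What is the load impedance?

Z_L = Z_0·(1 + Γ)/(1 − Γ) = 296·(0.84 − j0.054)/(1.16 + j0.054)

Z_L ≈ 213 − j23.7 Ω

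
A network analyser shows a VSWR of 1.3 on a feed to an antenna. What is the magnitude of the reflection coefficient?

|Γ| ≈ 0.13

|Γ| = (S − 1)/(S + 1) = (1.3 − 1)/(1.3 + 1) = 0.3/2.3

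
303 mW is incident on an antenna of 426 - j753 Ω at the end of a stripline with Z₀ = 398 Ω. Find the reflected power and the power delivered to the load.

P_reflected ≈ 138 mW; P_delivered ≈ 165 mW

|Γ| = |(28 − j753)/(824 − j753)| = 0.675
|Γ|² = 0.456
P_refl = |Γ|²·P_inc = 138 mW, P_del = (1 − |Γ|²)·P_inc = 165 mW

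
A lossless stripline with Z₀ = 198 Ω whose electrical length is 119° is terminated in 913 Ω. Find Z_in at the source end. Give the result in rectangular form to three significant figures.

Z_in ≈ 55.3 + j103 Ω

tan(βl) = tan(119°) = -1.8
Z_in = Z_0·(Z_L + jZ_0·tanβl)/(Z_0 + jZ_L·tanβl)
     = 198·(913 − j357)/(198 − j1650)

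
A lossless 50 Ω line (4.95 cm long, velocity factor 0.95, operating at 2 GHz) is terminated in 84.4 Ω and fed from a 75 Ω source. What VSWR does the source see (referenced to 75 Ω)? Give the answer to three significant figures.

VSWR ≈ 2.16

λ = v/f = 0.95·c / 2 GHz = 0.142 m
βl = 2π·l/λ = 2π × 0.347 = 125°
tan(βl) = -1.43
Z_in = Z_0·(Z_L + jZ_0·tanβl)/(Z_0 + jZ_L·tanβl) = 37.7 + j19.4 Ω
Γ_s = (Z_in − Z_s)/(Z_in + Z_s) = (-37.3 + j19.4)/(113 + j19.4), |Γ_s| = 0.368
VSWR = (1 + |Γ_s|)/(1 − |Γ_s|)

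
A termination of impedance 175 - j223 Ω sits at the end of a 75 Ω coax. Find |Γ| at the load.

Γ = (Z_L − Z_0)/(Z_L + Z_0) = (100 − j223)/(250 − j223)
|Γ| = 244/335

|Γ| ≈ 0.73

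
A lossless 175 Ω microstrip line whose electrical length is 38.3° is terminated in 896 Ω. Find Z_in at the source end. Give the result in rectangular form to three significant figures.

Z_in ≈ 83.9 − j201 Ω

tan(βl) = tan(38.3°) = 0.79
Z_in = Z_0·(Z_L + jZ_0·tanβl)/(Z_0 + jZ_L·tanβl)
     = 175·(896 + j138)/(175 + j708)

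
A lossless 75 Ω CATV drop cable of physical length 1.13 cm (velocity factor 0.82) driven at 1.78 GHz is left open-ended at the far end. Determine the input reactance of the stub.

λ = v/f = 0.82·c / 1.78 GHz = 0.138 m
βl = 2π·l/λ = 2π × 0.0818 = 29.4°
tan(βl) = 0.564
For an open-ended stub, Z_in = −jZ_0·cot(βl) = −jZ_0/tan(βl)

X_in ≈ -133 Ω (capacitive)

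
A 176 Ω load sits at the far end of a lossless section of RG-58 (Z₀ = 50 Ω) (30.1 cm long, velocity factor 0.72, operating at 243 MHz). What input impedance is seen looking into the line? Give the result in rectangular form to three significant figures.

Z_in ≈ 19.1 + j27.7 Ω

λ = v/f = 0.72·c / 243 MHz = 0.889 m
βl = 2π·l/λ = 2π × 0.339 = 122°
tan(βl) = tan(122°) = -1.61
Z_in = Z_0·(Z_L + jZ_0·tanβl)/(Z_0 + jZ_L·tanβl)
     = 50·(176 − j80.3)/(50 − j283)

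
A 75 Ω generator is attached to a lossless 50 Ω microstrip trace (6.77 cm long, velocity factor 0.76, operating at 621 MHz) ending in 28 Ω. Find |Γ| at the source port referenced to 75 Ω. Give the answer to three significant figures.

λ = v/f = 0.76·c / 621 MHz = 0.367 m
βl = 2π·l/λ = 2π × 0.184 = 66.4°
tan(βl) = 2.29
Z_in = Z_0·(Z_L + jZ_0·tanβl)/(Z_0 + jZ_L·tanβl) = 66.1 + j29.7 Ω
Γ_s = (Z_in − Z_s)/(Z_in + Z_s) = (-8.93 + j29.7)/(141 + j29.7), |Γ_s| = 0.215

|Γ| ≈ 0.215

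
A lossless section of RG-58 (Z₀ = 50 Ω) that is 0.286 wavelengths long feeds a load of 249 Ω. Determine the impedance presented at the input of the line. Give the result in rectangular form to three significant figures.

Z_in ≈ 10.5 + j11 Ω

βl = 2π × 0.286 = 103°
tan(βl) = tan(103°) = -4.35
Z_in = Z_0·(Z_L + jZ_0·tanβl)/(Z_0 + jZ_L·tanβl)
     = 50·(249 − j217)/(50 − j1080)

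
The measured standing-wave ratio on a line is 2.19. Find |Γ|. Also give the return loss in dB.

|Γ| ≈ 0.373; return loss ≈ 8.56 dB

|Γ| = (S − 1)/(S + 1) = (2.19 − 1)/(2.19 + 1) = 1.19/3.19
RL = −20·log₁₀|Γ| = −20·log₁₀(0.373)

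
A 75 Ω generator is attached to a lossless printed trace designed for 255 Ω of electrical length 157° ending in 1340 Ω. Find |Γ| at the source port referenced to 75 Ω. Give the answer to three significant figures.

tan(βl) = -0.424
Z_in = Z_0·(Z_L + jZ_0·tanβl)/(Z_0 + jZ_L·tanβl) = 265 + j482 Ω
Γ_s = (Z_in − Z_s)/(Z_in + Z_s) = (190 + j482)/(340 + j482), |Γ_s| = 0.878

|Γ| ≈ 0.878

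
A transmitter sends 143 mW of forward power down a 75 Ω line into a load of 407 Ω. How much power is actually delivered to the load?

Γ = (407 − 75)/(407 + 75) = 0.689
|Γ|² = 0.474
P_refl = |Γ|²·P_inc = 67.8 mW, P_del = (1 − |Γ|²)·P_inc = 75.2 mW

P_delivered ≈ 75.2 mW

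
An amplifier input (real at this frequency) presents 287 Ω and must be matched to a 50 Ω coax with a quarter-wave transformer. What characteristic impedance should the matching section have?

Z_qwt ≈ 120 Ω

Z_qwt = √(Z_0·R_L) = √(50 × 287) = √14350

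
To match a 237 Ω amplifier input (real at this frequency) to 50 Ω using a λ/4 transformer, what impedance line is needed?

Z_qwt ≈ 109 Ω

Z_qwt = √(Z_0·R_L) = √(50 × 237) = √11850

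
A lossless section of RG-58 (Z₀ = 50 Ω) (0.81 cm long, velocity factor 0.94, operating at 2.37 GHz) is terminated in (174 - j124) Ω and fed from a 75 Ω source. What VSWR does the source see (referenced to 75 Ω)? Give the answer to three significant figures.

λ = v/f = 0.94·c / 2.37 GHz = 0.119 m
βl = 2π·l/λ = 2π × 0.0681 = 24.5°
tan(βl) = 0.456
Z_in = Z_0·(Z_L + jZ_0·tanβl)/(Z_0 + jZ_L·tanβl) = 29.8 − j69.7 Ω
Γ_s = (Z_in − Z_s)/(Z_in + Z_s) = (-45.2 − j69.7)/(105 − j69.7), |Γ_s| = 0.66
VSWR = (1 + |Γ_s|)/(1 − |Γ_s|)

VSWR ≈ 4.88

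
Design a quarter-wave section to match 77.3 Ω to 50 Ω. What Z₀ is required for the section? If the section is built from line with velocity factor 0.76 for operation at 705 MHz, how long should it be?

Z_qwt ≈ 62.2 Ω; length ≈ 8.09 cm

Z_qwt = √(Z_0·R_L) = √(50 × 77.3) = √3865
λ = 0.76·c/f = 0.323 m, so l = λ/4 = 0.0809 m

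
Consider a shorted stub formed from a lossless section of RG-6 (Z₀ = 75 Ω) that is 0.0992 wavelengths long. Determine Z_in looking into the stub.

βl = 2π × 0.0992 = 35.7°
tan(βl) = 0.719
For a shorted stub, Z_in = jZ_0·tan(βl)

Z_in ≈ +j53.9 Ω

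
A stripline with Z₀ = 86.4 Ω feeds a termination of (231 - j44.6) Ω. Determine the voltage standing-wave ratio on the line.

Γ = (Z_L − Z_0)/(Z_L + Z_0) = (144.6 − j44.6)/(317.4 − j44.6)
|Γ| = 151/321 = 0.472
VSWR = (1 + |Γ|)/(1 − |Γ|) = 1.47/0.528

VSWR ≈ 2.79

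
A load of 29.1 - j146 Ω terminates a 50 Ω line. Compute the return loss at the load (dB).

Γ = (-20.9 − j146)/(79.1 − j146), |Γ| = 0.888
RL = −20·log₁₀|Γ| = −20·log₁₀(0.888)

RL ≈ 1.03 dB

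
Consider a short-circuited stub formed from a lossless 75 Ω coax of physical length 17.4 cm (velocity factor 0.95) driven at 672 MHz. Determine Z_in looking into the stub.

λ = v/f = 0.95·c / 672 MHz = 0.424 m
βl = 2π·l/λ = 2π × 0.41 = 148°
tan(βl) = -0.632
For a short-circuited stub, Z_in = jZ_0·tan(βl)

Z_in ≈ −j47.4 Ω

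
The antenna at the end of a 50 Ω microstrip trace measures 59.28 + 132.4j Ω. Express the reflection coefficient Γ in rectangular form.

Γ ≈ 0.629 + j0.449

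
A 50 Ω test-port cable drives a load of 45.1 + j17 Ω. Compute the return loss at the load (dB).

RL ≈ 14.7 dB

Γ = (-4.9 + j17)/(95.1 + j17), |Γ| = 0.183
RL = −20·log₁₀|Γ| = −20·log₁₀(0.183)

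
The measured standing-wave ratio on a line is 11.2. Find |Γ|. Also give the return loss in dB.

|Γ| = (S − 1)/(S + 1) = (11.2 − 1)/(11.2 + 1) = 10.2/12.2
RL = −20·log₁₀|Γ| = −20·log₁₀(0.836)

|Γ| ≈ 0.836; return loss ≈ 1.56 dB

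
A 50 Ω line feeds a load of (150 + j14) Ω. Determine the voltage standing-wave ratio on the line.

VSWR ≈ 3.03

Γ = (Z_L − Z_0)/(Z_L + Z_0) = (100 + j14)/(200 + j14)
|Γ| = 101/200 = 0.504
VSWR = (1 + |Γ|)/(1 − |Γ|) = 1.5/0.496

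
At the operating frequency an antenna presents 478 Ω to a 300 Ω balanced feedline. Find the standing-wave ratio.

VSWR ≈ 1.59

For a purely resistive load, VSWR = R_L/Z_0 or Z_0/R_L (whichever > 1) = 478/300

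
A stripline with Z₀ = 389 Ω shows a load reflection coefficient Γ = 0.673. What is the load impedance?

Z_L ≈ 1990 Ω

Z_L = Z_0·(1 + Γ)/(1 − Γ) = 389·(1.67)/(0.327)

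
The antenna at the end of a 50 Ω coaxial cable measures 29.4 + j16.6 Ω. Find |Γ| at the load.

|Γ| ≈ 0.326

Γ = (Z_L − Z_0)/(Z_L + Z_0) = (-20.6 + j16.6)/(79.4 + j16.6)
|Γ| = 26.5/81.1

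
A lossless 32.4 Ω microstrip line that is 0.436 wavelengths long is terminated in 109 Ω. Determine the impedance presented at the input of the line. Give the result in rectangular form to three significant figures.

Z_in ≈ 42.2 + j46.7 Ω

βl = 2π × 0.436 = 157°
tan(βl) = tan(157°) = -0.425
Z_in = Z_0·(Z_L + jZ_0·tanβl)/(Z_0 + jZ_L·tanβl)
     = 32.4·(109 − j13.8)/(32.4 − j46.4)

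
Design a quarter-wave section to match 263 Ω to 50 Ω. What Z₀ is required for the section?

Z_qwt = √(Z_0·R_L) = √(50 × 263) = √13150

Z_qwt ≈ 115 Ω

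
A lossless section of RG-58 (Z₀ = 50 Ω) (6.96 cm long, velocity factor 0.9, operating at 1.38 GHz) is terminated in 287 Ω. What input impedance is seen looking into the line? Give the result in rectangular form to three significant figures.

λ = v/f = 0.9·c / 1.38 GHz = 0.196 m
βl = 2π·l/λ = 2π × 0.356 = 128°
tan(βl) = tan(128°) = -1.28
Z_in = Z_0·(Z_L + jZ_0·tanβl)/(Z_0 + jZ_L·tanβl)
     = 50·(287 − j63.8)/(50 − j366)

Z_in ≈ 13.8 + j37.3 Ω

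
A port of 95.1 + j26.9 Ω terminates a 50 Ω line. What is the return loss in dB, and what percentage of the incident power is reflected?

RL ≈ 8.97 dB; 12.7% of incident power reflected

Γ = (45.1 + j26.9)/(145.1 + j26.9), |Γ| = 0.356
RL = −20·log₁₀(0.356) = 8.97 dB
P_refl/P_inc = |Γ|² = 0.127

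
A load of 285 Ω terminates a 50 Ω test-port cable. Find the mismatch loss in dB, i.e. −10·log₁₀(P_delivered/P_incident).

Γ = (285 − 50)/(285 + 50) = 0.701
|Γ|² = 0.492, so P_del/P_inc = 1 − |Γ|² = 0.508
ML = −10·log₁₀(1 − |Γ|²)

mismatch loss ≈ 2.94 dB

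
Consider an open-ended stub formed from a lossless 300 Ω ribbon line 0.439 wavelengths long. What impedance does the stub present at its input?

Z_in ≈ +j744 Ω

βl = 2π × 0.439 = 158°
tan(βl) = -0.403
For an open-ended stub, Z_in = −jZ_0·cot(βl) = −jZ_0/tan(βl)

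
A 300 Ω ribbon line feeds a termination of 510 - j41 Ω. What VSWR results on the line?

Γ = (Z_L − Z_0)/(Z_L + Z_0) = (210 − j41)/(810 − j41)
|Γ| = 214/811 = 0.264
VSWR = (1 + |Γ|)/(1 − |Γ|) = 1.26/0.736

VSWR ≈ 1.72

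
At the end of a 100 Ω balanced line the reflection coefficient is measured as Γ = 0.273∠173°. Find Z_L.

Z_L = Z_0·(1 + Γ)/(1 − Γ) = 100·(0.729 + j0.0333)/(1.27 − j0.0333)

Z_L ≈ 57.3 + j4.12 Ω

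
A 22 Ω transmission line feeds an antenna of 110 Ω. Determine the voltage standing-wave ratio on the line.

VSWR ≈ 5

Γ = (110 − 22)/(110 + 22) = 0.667
VSWR = (1 + 0.667)/(1 − 0.667)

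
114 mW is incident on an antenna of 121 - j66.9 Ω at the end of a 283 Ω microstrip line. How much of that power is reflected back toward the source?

|Γ| = |(-162 − j66.9)/(404 − j66.9)| = 0.428
|Γ|² = 0.183
P_refl = |Γ|²·P_inc = 20.9 mW, P_del = (1 − |Γ|²)·P_inc = 93.1 mW

P_reflected ≈ 20.9 mW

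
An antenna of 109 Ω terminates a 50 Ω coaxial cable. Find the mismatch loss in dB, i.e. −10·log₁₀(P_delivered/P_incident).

mismatch loss ≈ 0.643 dB

Γ = (109 − 50)/(109 + 50) = 0.371
|Γ|² = 0.138, so P_del/P_inc = 1 − |Γ|² = 0.862
ML = −10·log₁₀(1 − |Γ|²)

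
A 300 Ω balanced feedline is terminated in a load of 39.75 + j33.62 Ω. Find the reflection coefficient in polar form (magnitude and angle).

Γ = (Z_L − Z_0)/(Z_L + Z_0) = (-260.2 + j33.62)/(339.8 + j33.62)
|Γ| = 262/341 = 0.769

Γ ≈ 0.769 ∠ 167°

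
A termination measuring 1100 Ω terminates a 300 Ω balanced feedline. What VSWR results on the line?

VSWR ≈ 3.67

Γ = (1100 − 300)/(1100 + 300) = 0.571
VSWR = (1 + 0.571)/(1 − 0.571)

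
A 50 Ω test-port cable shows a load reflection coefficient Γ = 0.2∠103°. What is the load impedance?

Z_L = Z_0·(1 + Γ)/(1 − Γ) = 50·(0.955 + j0.195)/(1.04 − j0.195)

Z_L ≈ 42.5 + j17.2 Ω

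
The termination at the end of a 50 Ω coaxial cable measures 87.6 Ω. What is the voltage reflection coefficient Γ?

Γ = 0.273

Γ = (Z_L − Z_0)/(Z_L + Z_0) = (87.6 − 50)/(87.6 + 50) = 37.6/137.6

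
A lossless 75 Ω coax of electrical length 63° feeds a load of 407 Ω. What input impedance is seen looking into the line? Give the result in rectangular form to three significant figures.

tan(βl) = tan(63°) = 1.96
Z_in = Z_0·(Z_L + jZ_0·tanβl)/(Z_0 + jZ_L·tanβl)
     = 75·(407 + j147)/(75 + j799)

Z_in ≈ 17.3 − j36.6 Ω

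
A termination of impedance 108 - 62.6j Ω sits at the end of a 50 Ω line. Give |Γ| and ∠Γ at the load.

Γ ≈ 0.502 ∠ -25.6°

Γ = (Z_L − Z_0)/(Z_L + Z_0) = (58 − j62.6)/(158 − j62.6)
|Γ| = 85.3/170 = 0.502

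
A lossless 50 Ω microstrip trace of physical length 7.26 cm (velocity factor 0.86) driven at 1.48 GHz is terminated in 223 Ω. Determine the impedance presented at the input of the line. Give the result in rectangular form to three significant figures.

Z_in ≈ 38.8 + j71.3 Ω

λ = v/f = 0.86·c / 1.48 GHz = 0.174 m
βl = 2π·l/λ = 2π × 0.416 = 150°
tan(βl) = tan(150°) = -0.579
Z_in = Z_0·(Z_L + jZ_0·tanβl)/(Z_0 + jZ_L·tanβl)
     = 50·(223 − j29)/(50 − j129)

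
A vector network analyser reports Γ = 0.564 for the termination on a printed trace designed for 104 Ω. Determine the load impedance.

Z_L = Z_0·(1 + Γ)/(1 − Γ) = 104·(1.56)/(0.436)

Z_L ≈ 373 Ω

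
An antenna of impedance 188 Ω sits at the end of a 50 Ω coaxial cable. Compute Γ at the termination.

Γ = (Z_L − Z_0)/(Z_L + Z_0) = (188 − 50)/(188 + 50) = 138/238

Γ = 0.58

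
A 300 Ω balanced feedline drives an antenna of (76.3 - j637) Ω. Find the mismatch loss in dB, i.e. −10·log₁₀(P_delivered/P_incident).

Γ = (-223.7 − j637)/(376.3 − j637), |Γ| = 0.913
|Γ|² = 0.833, so P_del/P_inc = 1 − |Γ|² = 0.167
ML = −10·log₁₀(1 − |Γ|²)

mismatch loss ≈ 7.77 dB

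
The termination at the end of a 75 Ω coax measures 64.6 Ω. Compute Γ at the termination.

Γ = -0.0745

Γ = (Z_L − Z_0)/(Z_L + Z_0) = (64.6 − 75)/(64.6 + 75) = -10.4/139.6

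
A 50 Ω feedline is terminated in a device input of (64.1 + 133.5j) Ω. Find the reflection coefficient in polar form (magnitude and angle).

Γ = (Z_L − Z_0)/(Z_L + Z_0) = (14.1 + j133.5)/(114.1 + j133.5)
|Γ| = 134/176 = 0.764

Γ ≈ 0.764 ∠ 34.5°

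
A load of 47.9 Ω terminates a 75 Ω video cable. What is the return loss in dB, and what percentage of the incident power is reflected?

Γ = (47.9 − 75)/(47.9 + 75) = -0.221
RL = −20·log₁₀(0.221) = 13.1 dB
P_refl/P_inc = |Γ|² = 0.0486

RL ≈ 13.1 dB; 4.86% of incident power reflected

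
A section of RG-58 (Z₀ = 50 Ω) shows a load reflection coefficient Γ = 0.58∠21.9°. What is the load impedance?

Z_L = Z_0·(1 + Γ)/(1 − Γ) = 50·(1.54 + j0.216)/(0.462 − j0.216)

Z_L ≈ 128 + j83.2 Ω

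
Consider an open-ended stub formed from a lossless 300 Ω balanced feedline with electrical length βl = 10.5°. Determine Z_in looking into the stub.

Z_in ≈ −j1620 Ω

tan(βl) = 0.185
For an open-ended stub, Z_in = −jZ_0·cot(βl) = −jZ_0/tan(βl)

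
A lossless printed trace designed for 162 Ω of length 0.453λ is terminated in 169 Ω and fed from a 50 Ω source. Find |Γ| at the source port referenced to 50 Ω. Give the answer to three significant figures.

|Γ| ≈ 0.541

βl = 2π × 0.453 = 163°
tan(βl) = -0.304
Z_in = Z_0·(Z_L + jZ_0·tanβl)/(Z_0 + jZ_L·tanβl) = 168 + j3.95 Ω
Γ_s = (Z_in − Z_s)/(Z_in + Z_s) = (118 + j3.95)/(218 + j3.95), |Γ_s| = 0.541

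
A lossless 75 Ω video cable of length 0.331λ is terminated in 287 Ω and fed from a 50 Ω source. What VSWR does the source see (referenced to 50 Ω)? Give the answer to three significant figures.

VSWR ≈ 3.35

βl = 2π × 0.331 = 119°
tan(βl) = -1.79
Z_in = Z_0·(Z_L + jZ_0·tanβl)/(Z_0 + jZ_L·tanβl) = 25.2 + j38.2 Ω
Γ_s = (Z_in − Z_s)/(Z_in + Z_s) = (-24.8 + j38.2)/(75.2 + j38.2), |Γ_s| = 0.54
VSWR = (1 + |Γ_s|)/(1 − |Γ_s|)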